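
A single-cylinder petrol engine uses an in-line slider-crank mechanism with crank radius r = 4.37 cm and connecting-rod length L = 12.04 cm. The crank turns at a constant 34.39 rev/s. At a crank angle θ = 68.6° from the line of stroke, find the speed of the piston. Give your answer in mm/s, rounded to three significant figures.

10000

ω = 2π·34.4 = 216.1 rad/s
For an in-line slider-crank, x = r cosθ + √(L² − r² sin²θ), so v = −rω sinθ·[1 + r cosθ/√(L² − r² sin²θ)].
With r = 0.0437 m, L = 0.1204 m, θ = 68.6°: √(L² − r² sin²θ) = 0.11332 m.
v = −0.0437·216.1·0.93106·[1 + 0.0437·0.36488/0.11332] = -10.029 m/s.
|v| = 10.029 m/s = 10029 mm/s.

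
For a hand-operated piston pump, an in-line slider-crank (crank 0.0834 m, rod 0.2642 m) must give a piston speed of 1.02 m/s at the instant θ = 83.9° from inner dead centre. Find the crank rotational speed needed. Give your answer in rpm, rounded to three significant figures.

For an in-line slider-crank, |v_piston| = rω|sinθ|·[1 + r cosθ/√(L² − r² sin²θ)].
With r = 0.0834 m, L = 0.2642 m, θ = 83.9°: the bracketed kinematic factor |dx/dθ| = 0.085858 m.
ω = v/|dx/dθ| = 1.02/0.085858 = 11.88 rad/s.
N = 60ω/(2π) = 113.45 rpm.

113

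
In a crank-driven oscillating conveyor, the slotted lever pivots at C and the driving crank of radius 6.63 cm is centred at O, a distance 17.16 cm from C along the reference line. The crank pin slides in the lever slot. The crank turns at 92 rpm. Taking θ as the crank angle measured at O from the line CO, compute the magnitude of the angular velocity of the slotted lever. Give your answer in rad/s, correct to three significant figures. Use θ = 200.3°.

4.84

ω = 9.634 rad/s (from 92 rpm).
Crank pin A relative to C: A = (d + r cosθ, r sinθ); lever angle φ = atan2(r sinθ, d + r cosθ).
Differentiating tanφ: φ̇ = rω(d cosθ + r)/(d² + r² + 2dr cosθ).
d² + r² + 2dr cosθ = |CA|² = 0.0125014 m²;  d cosθ + r = -0.094642 m.
|ω_lever| = |0.0663·9.634·-0.094642| / 0.0125014 = 4.8357 rad/s.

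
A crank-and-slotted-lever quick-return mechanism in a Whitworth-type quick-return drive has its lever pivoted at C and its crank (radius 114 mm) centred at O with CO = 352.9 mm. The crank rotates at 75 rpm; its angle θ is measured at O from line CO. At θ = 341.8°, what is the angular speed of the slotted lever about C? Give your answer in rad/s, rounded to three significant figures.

1.88

ω = 7.854 rad/s (from 75 rpm).
Crank pin A relative to C: A = (d + r cosθ, r sinθ); lever angle φ = atan2(r sinθ, d + r cosθ).
Differentiating tanφ: φ̇ = rω(d cosθ + r)/(d² + r² + 2dr cosθ).
d² + r² + 2dr cosθ = |CA|² = 0.21397 m²;  d cosθ + r = +0.44925 m.
|ω_lever| = |0.114·7.854·+0.44925| / 0.21397 = 1.8799 rad/s.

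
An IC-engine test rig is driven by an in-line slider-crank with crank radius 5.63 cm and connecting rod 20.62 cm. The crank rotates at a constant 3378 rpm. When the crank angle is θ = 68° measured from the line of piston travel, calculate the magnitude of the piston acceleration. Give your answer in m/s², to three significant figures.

1230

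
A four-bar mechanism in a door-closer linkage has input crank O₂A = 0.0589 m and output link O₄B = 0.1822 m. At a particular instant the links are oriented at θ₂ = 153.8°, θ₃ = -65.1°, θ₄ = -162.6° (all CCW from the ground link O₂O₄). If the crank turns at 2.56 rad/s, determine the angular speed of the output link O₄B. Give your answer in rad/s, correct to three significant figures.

0.524

ω₂ = 2.56 rad/s
Differentiating the loop-closure r₂e^{iθ₂}+r₃e^{iθ₃}=r₁+r₄e^{iθ₄} gives r₂ω₂e^{iθ₂}+r₃ω₃e^{iθ₃}=r₄ω₄e^{iθ₄}.
Eliminating the other unknown: ω₄ = r₂ω₂ sin(θ₂−θ₃) / [r₄ sin(θ₄−θ₃)].
Numerator sine = -0.62796; denominator sine = -0.99144.
Result = 0.0589·2.56·(-0.62796) / (0.1822·(-0.99144)) = +0.52417 rad/s; magnitude 0.52417 rad/s.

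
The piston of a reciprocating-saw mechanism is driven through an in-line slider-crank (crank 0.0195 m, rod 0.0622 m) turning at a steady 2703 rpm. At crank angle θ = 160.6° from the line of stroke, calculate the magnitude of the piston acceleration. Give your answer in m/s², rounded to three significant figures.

ω = 2π·2703/60 = 283.1 rad/s
x(θ) = r cosθ + √(L² − r² sin²θ); with ω constant, a = ω²·d²x/dθ².
d²x/dθ² = −r cosθ − r²(cos2θ)/√u − r⁴ sin²2θ/(4u^{3/2}),  u = L² − r² sin²θ = 0.00382689 m².
Substituting r = 0.0195 m, L = 0.0622 m, θ = 160.6°: d²x/dθ² = +0.013542 m.
a = ω²·d²x/dθ² = (283.1)²·(+0.013542) = +1085 m/s²;  |a| = 1085 m/s².

1090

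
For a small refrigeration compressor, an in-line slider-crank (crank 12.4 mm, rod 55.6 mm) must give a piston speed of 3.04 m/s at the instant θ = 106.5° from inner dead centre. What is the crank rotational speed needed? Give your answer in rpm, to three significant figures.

For an in-line slider-crank, |v_piston| = rω|sinθ|·[1 + r cosθ/√(L² − r² sin²θ)].
With r = 0.0124 m, L = 0.0556 m, θ = 106.5°: the bracketed kinematic factor |dx/dθ| = 0.011118 m.
ω = v/|dx/dθ| = 3.04/0.011118 = 273.42 rad/s.
N = 60ω/(2π) = 2611 rpm.

2610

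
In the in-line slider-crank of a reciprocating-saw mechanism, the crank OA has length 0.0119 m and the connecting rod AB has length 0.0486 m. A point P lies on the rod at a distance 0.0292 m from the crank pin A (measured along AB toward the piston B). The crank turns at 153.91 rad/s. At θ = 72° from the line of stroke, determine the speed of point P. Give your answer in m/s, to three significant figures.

ω = 153.9 rad/s.  Crank-pin speed |V_A| = rω = 1.8315 m/s, perpendicular to OA.
Rod angle: sinφ = −(r/L) sinθ ⇒ φ = -13.466°; ω_rod = −rω cosθ/√(L²−r²sin²θ) = -11.975 rad/s.
V_P = V_A + ω_rod × AP, with AP = 0.0292 m along the rod.
Components: V_Px = −rω sinθ − a·ω_rod·sinφ = -1.8233 m/s;  V_Py = rω cosθ + a·ω_rod·cosφ = +0.22592 m/s.
|V_P| = √(V_Px² + V_Py²) = 1.8373 m/s.

1.84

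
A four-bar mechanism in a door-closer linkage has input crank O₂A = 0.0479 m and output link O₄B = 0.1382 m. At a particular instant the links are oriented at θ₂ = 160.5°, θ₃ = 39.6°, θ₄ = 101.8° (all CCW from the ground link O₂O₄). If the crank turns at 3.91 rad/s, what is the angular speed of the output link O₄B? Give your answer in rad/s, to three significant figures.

ω₂ = 3.91 rad/s
Differentiating the loop-closure r₂e^{iθ₂}+r₃e^{iθ₃}=r₁+r₄e^{iθ₄} gives r₂ω₂e^{iθ₂}+r₃ω₃e^{iθ₃}=r₄ω₄e^{iθ₄}.
Eliminating the other unknown: ω₄ = r₂ω₂ sin(θ₂−θ₃) / [r₄ sin(θ₄−θ₃)].
Numerator sine = +0.85806; denominator sine = +0.88458.
Result = 0.0479·3.91·(+0.85806) / (0.1382·(+0.88458)) = +1.3146 rad/s; magnitude 1.3146 rad/s.

1.31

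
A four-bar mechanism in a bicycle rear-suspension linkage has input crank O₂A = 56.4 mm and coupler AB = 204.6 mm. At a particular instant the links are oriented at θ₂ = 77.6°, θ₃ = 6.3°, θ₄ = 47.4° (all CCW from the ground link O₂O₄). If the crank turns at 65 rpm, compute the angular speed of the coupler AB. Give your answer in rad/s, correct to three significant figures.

1.44

ω₂ = 6.807 rad/s (from 65 rpm).
Differentiating the loop-closure r₂e^{iθ₂}+r₃e^{iθ₃}=r₁+r₄e^{iθ₄} gives r₂ω₂e^{iθ₂}+r₃ω₃e^{iθ₃}=r₄ω₄e^{iθ₄}.
Eliminating the other unknown: ω₃ = r₂ω₂ sin(θ₄−θ₂) / [r₃ sin(θ₃−θ₄)].
Numerator sine = -0.50302; denominator sine = -0.65738.
Result = 0.0564·6.807·(-0.50302) / (0.2046·(-0.65738)) = +1.4358 rad/s; magnitude 1.4358 rad/s.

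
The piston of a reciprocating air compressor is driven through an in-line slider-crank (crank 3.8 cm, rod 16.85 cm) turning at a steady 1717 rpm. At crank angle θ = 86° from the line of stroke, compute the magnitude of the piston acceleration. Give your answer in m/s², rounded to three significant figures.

196

ω = 2π·1717/60 = 179.8 rad/s
x(θ) = r cosθ + √(L² − r² sin²θ); with ω constant, a = ω²·d²x/dθ².
d²x/dθ² = −r cosθ − r²(cos2θ)/√u − r⁴ sin²2θ/(4u^{3/2}),  u = L² − r² sin²θ = 0.0269553 m².
Substituting r = 0.038 m, L = 0.1685 m, θ = 86°: d²x/dθ² = +0.0060566 m.
a = ω²·d²x/dθ² = (179.8)²·(+0.0060566) = +195.81 m/s²;  |a| = 195.81 m/s².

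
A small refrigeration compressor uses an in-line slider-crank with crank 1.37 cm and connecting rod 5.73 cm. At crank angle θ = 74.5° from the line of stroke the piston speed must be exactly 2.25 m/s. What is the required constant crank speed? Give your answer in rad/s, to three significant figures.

160

For an in-line slider-crank, |v_piston| = rω|sinθ|·[1 + r cosθ/√(L² − r² sin²θ)].
With r = 0.0137 m, L = 0.0573 m, θ = 74.5°: the bracketed kinematic factor |dx/dθ| = 0.014069 m.
ω = v/|dx/dθ| = 2.25/0.014069 = 159.93 rad/s.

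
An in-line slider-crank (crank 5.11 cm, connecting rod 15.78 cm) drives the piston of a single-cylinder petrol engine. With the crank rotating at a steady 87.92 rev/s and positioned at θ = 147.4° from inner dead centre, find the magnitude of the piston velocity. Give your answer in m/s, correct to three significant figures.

11.0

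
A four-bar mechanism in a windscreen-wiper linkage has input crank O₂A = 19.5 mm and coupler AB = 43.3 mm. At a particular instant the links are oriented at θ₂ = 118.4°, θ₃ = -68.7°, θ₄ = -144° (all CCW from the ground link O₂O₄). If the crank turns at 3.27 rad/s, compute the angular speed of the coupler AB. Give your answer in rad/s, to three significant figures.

ω₂ = 3.27 rad/s
Differentiating the loop-closure r₂e^{iθ₂}+r₃e^{iθ₃}=r₁+r₄e^{iθ₄} gives r₂ω₂e^{iθ₂}+r₃ω₃e^{iθ₃}=r₄ω₄e^{iθ₄}.
Eliminating the other unknown: ω₃ = r₂ω₂ sin(θ₄−θ₂) / [r₃ sin(θ₃−θ₄)].
Numerator sine = +0.99122; denominator sine = +0.96727.
Result = 0.0195·3.27·(+0.99122) / (0.0433·(+0.96727)) = +1.5091 rad/s; magnitude 1.5091 rad/s.

1.51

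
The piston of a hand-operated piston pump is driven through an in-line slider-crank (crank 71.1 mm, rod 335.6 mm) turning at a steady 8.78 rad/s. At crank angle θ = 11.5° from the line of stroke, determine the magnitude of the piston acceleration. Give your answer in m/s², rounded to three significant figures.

ω = 8.78 rad/s
x(θ) = r cosθ + √(L² − r² sin²θ); with ω constant, a = ω²·d²x/dθ².
d²x/dθ² = −r cosθ − r²(cos2θ)/√u − r⁴ sin²2θ/(4u^{3/2}),  u = L² − r² sin²θ = 0.112426 m².
Substituting r = 0.0711 m, L = 0.3356 m, θ = 11.5°: d²x/dθ² = -0.083577 m.
a = ω²·d²x/dθ² = (8.78)²·(-0.083577) = -6.4428 m/s²;  |a| = 6.4428 m/s².

6.44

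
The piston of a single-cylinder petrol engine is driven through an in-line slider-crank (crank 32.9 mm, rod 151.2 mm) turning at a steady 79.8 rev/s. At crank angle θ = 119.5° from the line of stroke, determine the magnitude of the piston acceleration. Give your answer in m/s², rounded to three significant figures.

5000

ω = 2π·79.8 = 501.4 rad/s
x(θ) = r cosθ + √(L² − r² sin²θ); with ω constant, a = ω²·d²x/dθ².
d²x/dθ² = −r cosθ − r²(cos2θ)/√u − r⁴ sin²2θ/(4u^{3/2}),  u = L² − r² sin²θ = 0.0220415 m².
Substituting r = 0.0329 m, L = 0.1512 m, θ = 119.5°: d²x/dθ² = +0.01989 m.
a = ω²·d²x/dθ² = (501.4)²·(+0.01989) = +5000.3 m/s²;  |a| = 5000.3 m/s².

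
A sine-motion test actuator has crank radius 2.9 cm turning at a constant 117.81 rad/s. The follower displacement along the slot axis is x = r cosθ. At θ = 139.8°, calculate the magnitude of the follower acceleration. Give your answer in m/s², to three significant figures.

ω = 117.8 rad/s
x = r cosθ ⇒ ẍ = −rω² cosθ (ω constant).
|a| = rω²|cosθ| = 0.029·(117.8)²·|cos 139.8°| = 307.43 m/s².

307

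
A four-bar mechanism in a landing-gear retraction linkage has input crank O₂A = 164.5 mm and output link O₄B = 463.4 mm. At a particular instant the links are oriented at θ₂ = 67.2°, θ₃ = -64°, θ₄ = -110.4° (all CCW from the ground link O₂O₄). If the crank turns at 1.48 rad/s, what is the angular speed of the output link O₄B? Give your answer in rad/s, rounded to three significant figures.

0.546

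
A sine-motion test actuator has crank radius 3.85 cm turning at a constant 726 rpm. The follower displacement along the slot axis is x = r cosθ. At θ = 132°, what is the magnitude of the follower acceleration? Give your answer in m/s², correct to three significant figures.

149

ω = 76.03 rad/s (from 726 rpm).
x = r cosθ ⇒ ẍ = −rω² cosθ (ω constant).
|a| = rω²|cosθ| = 0.0385·(76.03)²·|cos 132°| = 148.9 m/s².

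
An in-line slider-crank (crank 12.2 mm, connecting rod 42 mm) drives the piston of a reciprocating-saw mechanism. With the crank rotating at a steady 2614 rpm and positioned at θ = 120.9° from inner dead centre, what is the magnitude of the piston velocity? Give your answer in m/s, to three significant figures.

2.42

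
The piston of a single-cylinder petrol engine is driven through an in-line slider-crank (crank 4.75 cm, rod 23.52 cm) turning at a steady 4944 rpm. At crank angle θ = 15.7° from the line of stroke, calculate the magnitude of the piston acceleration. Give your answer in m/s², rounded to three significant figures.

14500

ω = 2π·4944/60 = 517.7 rad/s
x(θ) = r cosθ + √(L² − r² sin²θ); with ω constant, a = ω²·d²x/dθ².
d²x/dθ² = −r cosθ − r²(cos2θ)/√u − r⁴ sin²2θ/(4u^{3/2}),  u = L² − r² sin²θ = 0.0551538 m².
Substituting r = 0.0475 m, L = 0.2352 m, θ = 15.7°: d²x/dθ² = -0.053955 m.
a = ω²·d²x/dθ² = (517.7)²·(-0.053955) = -14463 m/s²;  |a| = 14463 m/s².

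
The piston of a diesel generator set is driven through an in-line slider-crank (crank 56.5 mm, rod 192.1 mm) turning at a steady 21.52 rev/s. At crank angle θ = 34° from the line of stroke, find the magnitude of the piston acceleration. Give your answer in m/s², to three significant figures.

ω = 2π·21.5 = 135.2 rad/s
x(θ) = r cosθ + √(L² − r² sin²θ); with ω constant, a = ω²·d²x/dθ².
d²x/dθ² = −r cosθ − r²(cos2θ)/√u − r⁴ sin²2θ/(4u^{3/2}),  u = L² − r² sin²θ = 0.0359042 m².
Substituting r = 0.0565 m, L = 0.1921 m, θ = 34°: d²x/dθ² = -0.053474 m.
a = ω²·d²x/dθ² = (135.2)²·(-0.053474) = -977.65 m/s²;  |a| = 977.65 m/s².

978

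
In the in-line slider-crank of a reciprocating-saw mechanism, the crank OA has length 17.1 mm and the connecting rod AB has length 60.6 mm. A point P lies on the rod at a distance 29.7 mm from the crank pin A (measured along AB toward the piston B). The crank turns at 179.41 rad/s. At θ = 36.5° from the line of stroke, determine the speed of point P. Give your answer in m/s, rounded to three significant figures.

ω = 179.4 rad/s.  Crank-pin speed |V_A| = rω = 3.0679 m/s, perpendicular to OA.
Rod angle: sinφ = −(r/L) sinθ ⇒ φ = -9.663°; ω_rod = −rω cosθ/√(L²−r²sin²θ) = -41.281 rad/s.
V_P = V_A + ω_rod × AP, with AP = 0.0297 m along the rod.
Components: V_Px = −rω sinθ − a·ω_rod·sinφ = -2.0307 m/s;  V_Py = rω cosθ + a·ω_rod·cosφ = +1.2575 m/s.
|V_P| = √(V_Px² + V_Py²) = 2.3885 m/s.

2.39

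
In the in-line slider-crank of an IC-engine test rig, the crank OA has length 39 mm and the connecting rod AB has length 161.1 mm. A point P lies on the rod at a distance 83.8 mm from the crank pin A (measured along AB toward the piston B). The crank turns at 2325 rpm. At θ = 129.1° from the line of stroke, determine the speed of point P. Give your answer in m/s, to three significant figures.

ω = 243.5 rad/s.  Crank-pin speed |V_A| = rω = 9.4955 m/s, perpendicular to OA.
Rod angle: sinφ = −(r/L) sinθ ⇒ φ = -10.828°; ω_rod = −rω cosθ/√(L²−r²sin²θ) = +37.847 rad/s.
V_P = V_A + ω_rod × AP, with AP = 0.0838 m along the rod.
Components: V_Px = −rω sinθ − a·ω_rod·sinφ = -6.7731 m/s;  V_Py = rω cosθ + a·ω_rod·cosφ = -2.8735 m/s.
|V_P| = √(V_Px² + V_Py²) = 7.3574 m/s.

7.36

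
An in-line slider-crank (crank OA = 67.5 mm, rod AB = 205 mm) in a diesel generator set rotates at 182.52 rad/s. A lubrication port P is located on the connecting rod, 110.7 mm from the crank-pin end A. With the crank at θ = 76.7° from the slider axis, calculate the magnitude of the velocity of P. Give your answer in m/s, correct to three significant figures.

ω = 182.5 rad/s.  Crank-pin speed |V_A| = rω = 12.32 m/s, perpendicular to OA.
Rod angle: sinφ = −(r/L) sinθ ⇒ φ = -18.689°; ω_rod = −rω cosθ/√(L²−r²sin²θ) = -14.595 rad/s.
V_P = V_A + ω_rod × AP, with AP = 0.1107 m along the rod.
Components: V_Px = −rω sinθ − a·ω_rod·sinφ = -12.507 m/s;  V_Py = rω cosθ + a·ω_rod·cosφ = +1.3037 m/s.
|V_P| = √(V_Px² + V_Py²) = 12.575 m/s.

12.6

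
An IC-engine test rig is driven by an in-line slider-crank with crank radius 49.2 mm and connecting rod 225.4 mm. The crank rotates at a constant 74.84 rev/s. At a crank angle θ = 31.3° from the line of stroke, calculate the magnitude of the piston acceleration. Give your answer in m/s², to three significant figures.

ω = 2π·74.8 = 470.2 rad/s
x(θ) = r cosθ + √(L² − r² sin²θ); with ω constant, a = ω²·d²x/dθ².
d²x/dθ² = −r cosθ − r²(cos2θ)/√u − r⁴ sin²2θ/(4u^{3/2}),  u = L² − r² sin²θ = 0.0501518 m².
Substituting r = 0.0492 m, L = 0.2254 m, θ = 31.3°: d²x/dθ² = -0.047116 m.
a = ω²·d²x/dθ² = (470.2)²·(-0.047116) = -10418 m/s²;  |a| = 10418 m/s².

10400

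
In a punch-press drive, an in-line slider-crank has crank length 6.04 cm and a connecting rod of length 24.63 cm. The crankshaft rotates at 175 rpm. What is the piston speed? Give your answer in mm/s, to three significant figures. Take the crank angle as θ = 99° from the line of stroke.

ω = 2π·175/60 = 18.33 rad/s
For an in-line slider-crank, x = r cosθ + √(L² − r² sin²θ), so v = −rω sinθ·[1 + r cosθ/√(L² − r² sin²θ)].
With r = 0.0604 m, L = 0.2463 m, θ = 99°: √(L² − r² sin²θ) = 0.23897 m.
v = −0.0604·18.33·0.98769·[1 + 0.0604·-0.15643/0.23897] = -1.05 m/s.
|v| = 1.05 m/s = 1050 mm/s.

1050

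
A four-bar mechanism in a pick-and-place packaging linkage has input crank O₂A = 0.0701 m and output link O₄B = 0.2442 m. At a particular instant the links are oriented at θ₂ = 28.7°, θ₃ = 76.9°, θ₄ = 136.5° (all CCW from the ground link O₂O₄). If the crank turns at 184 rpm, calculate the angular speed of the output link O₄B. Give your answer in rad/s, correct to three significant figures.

4.78

ω₂ = 19.27 rad/s (from 184 rpm).
Differentiating the loop-closure r₂e^{iθ₂}+r₃e^{iθ₃}=r₁+r₄e^{iθ₄} gives r₂ω₂e^{iθ₂}+r₃ω₃e^{iθ₃}=r₄ω₄e^{iθ₄}.
Eliminating the other unknown: ω₄ = r₂ω₂ sin(θ₂−θ₃) / [r₄ sin(θ₄−θ₃)].
Numerator sine = -0.74548; denominator sine = +0.86251.
Result = 0.0701·19.27·(-0.74548) / (0.2442·(+0.86251)) = -4.7806 rad/s; magnitude 4.7806 rad/s.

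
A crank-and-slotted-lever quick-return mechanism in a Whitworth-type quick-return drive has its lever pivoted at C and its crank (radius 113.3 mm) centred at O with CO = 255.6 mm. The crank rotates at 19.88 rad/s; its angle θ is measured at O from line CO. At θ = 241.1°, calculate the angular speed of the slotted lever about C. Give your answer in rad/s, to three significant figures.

ω = 19.88 rad/s
Crank pin A relative to C: A = (d + r cosθ, r sinθ); lever angle φ = atan2(r sinθ, d + r cosθ).
Differentiating tanφ: φ̇ = rω(d cosθ + r)/(d² + r² + 2dr cosθ).
d² + r² + 2dr cosθ = |CA|² = 0.050177 m²;  d cosθ + r = -0.010227 m.
|ω_lever| = |0.1133·19.88·-0.010227| / 0.050177 = 0.45908 rad/s.

0.459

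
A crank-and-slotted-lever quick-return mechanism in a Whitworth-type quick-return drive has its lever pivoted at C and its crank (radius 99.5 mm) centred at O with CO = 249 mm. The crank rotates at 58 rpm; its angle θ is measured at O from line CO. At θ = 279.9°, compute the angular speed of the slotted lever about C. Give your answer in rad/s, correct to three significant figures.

1.07

ω = 6.074 rad/s (from 58 rpm).
Crank pin A relative to C: A = (d + r cosθ, r sinθ); lever angle φ = atan2(r sinθ, d + r cosθ).
Differentiating tanφ: φ̇ = rω(d cosθ + r)/(d² + r² + 2dr cosθ).
d² + r² + 2dr cosθ = |CA|² = 0.0804205 m²;  d cosθ + r = +0.14231 m.
|ω_lever| = |0.0995·6.074·+0.14231| / 0.0804205 = 1.0694 rad/s.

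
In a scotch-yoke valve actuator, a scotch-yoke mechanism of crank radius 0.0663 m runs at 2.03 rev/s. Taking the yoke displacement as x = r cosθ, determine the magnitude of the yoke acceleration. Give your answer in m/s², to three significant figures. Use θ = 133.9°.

ω = 12.75 rad/s (from 2.03 rev/s).
x = r cosθ ⇒ ẍ = −rω² cosθ (ω constant).
|a| = rω²|cosθ| = 0.0663·(12.75)²·|cos 133.9°| = 7.4791 m/s².

7.48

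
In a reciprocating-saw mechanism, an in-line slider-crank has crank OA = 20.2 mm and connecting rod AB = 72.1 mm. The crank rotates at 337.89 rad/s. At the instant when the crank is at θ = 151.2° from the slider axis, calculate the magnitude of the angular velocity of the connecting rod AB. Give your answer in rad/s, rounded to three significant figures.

83.7

ω = 337.9 rad/s
The rod makes angle φ with the slider axis where L sinφ = r sinθ; differentiating, L cosφ·φ̇ = r ω cosθ.
L cosφ = √(L² − r² sin²θ) = 0.07144 m.
|ω_rod| = r ω |cosθ| / √(L² − r² sin²θ) = 0.0202·337.9·0.87631/0.07144 = 83.722 rad/s.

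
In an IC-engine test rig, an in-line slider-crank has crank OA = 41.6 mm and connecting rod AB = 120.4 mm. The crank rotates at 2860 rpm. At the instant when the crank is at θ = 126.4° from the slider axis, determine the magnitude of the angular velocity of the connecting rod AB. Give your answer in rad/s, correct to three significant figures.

ω = 299.5 rad/s (converted from 2860 rpm).
The rod makes angle φ with the slider axis where L sinφ = r sinθ; differentiating, L cosφ·φ̇ = r ω cosθ.
L cosφ = √(L² − r² sin²θ) = 0.11565 m.
|ω_rod| = r ω |cosθ| / √(L² − r² sin²θ) = 0.0416·299.5·0.59342/0.11565 = 63.93 rad/s.

63.9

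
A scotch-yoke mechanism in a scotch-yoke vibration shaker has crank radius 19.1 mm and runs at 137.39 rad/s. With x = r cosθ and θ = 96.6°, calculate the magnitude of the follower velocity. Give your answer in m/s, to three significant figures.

ω = 137.4 rad/s
x = r cosθ ⇒ ẋ = −rω sinθ.
|v| = rω|sinθ| = 0.0191·137.4·|sin 96.6°| = 2.6068 m/s.

2.61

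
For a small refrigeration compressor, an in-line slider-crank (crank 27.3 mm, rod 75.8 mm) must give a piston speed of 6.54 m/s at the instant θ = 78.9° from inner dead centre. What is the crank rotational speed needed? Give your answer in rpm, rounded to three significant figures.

For an in-line slider-crank, |v_piston| = rω|sinθ|·[1 + r cosθ/√(L² − r² sin²θ)].
With r = 0.0273 m, L = 0.0758 m, θ = 78.9°: the bracketed kinematic factor |dx/dθ| = 0.028775 m.
ω = v/|dx/dθ| = 6.54/0.028775 = 227.28 rad/s.
N = 60ω/(2π) = 2170.4 rpm.

2170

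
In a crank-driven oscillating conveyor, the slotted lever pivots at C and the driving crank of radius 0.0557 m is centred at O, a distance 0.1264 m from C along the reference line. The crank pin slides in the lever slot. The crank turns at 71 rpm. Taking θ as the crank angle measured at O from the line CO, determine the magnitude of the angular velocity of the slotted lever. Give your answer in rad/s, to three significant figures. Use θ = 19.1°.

2.24

ω = 7.435 rad/s (from 71 rpm).
Crank pin A relative to C: A = (d + r cosθ, r sinθ); lever angle φ = atan2(r sinθ, d + r cosθ).
Differentiating tanφ: φ̇ = rω(d cosθ + r)/(d² + r² + 2dr cosθ).
d² + r² + 2dr cosθ = |CA|² = 0.0323852 m²;  d cosθ + r = +0.17514 m.
|ω_lever| = |0.0557·7.435·+0.17514| / 0.0323852 = 2.2397 rad/s.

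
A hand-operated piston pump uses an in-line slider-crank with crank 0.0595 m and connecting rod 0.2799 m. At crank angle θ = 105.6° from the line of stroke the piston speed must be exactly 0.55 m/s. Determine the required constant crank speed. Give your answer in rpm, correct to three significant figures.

For an in-line slider-crank, |v_piston| = rω|sinθ|·[1 + r cosθ/√(L² − r² sin²θ)].
With r = 0.0595 m, L = 0.2799 m, θ = 105.6°: the bracketed kinematic factor |dx/dθ| = 0.053961 m.
ω = v/|dx/dθ| = 0.55/0.053961 = 10.193 rad/s.
N = 60ω/(2π) = 97.331 rpm.

97.3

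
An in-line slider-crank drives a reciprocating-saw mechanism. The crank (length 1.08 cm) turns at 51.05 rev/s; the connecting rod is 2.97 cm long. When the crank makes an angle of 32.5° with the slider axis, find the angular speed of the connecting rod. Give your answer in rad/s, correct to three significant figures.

100

ω = 320.8 rad/s (converted from 51.05 rev/s).
The rod makes angle φ with the slider axis where L sinφ = r sinθ; differentiating, L cosφ·φ̇ = r ω cosθ.
L cosφ = √(L² − r² sin²θ) = 0.029128 m.
|ω_rod| = r ω |cosθ| / √(L² − r² sin²θ) = 0.0108·320.8·0.84339/0.029128 = 100.31 rad/s.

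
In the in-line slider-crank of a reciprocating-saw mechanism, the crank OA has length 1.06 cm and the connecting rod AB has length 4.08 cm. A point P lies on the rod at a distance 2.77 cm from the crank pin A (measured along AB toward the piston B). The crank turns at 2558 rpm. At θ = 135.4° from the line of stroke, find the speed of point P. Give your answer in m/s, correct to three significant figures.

1.86

ω = 267.9 rad/s.  Crank-pin speed |V_A| = rω = 2.8395 m/s, perpendicular to OA.
Rod angle: sinφ = −(r/L) sinθ ⇒ φ = -10.511°; ω_rod = −rω cosθ/√(L²−r²sin²θ) = +50.399 rad/s.
V_P = V_A + ω_rod × AP, with AP = 0.0277 m along the rod.
Components: V_Px = −rω sinθ − a·ω_rod·sinφ = -1.7391 m/s;  V_Py = rω cosθ + a·ω_rod·cosφ = -0.64915 m/s.
|V_P| = √(V_Px² + V_Py²) = 1.8563 m/s.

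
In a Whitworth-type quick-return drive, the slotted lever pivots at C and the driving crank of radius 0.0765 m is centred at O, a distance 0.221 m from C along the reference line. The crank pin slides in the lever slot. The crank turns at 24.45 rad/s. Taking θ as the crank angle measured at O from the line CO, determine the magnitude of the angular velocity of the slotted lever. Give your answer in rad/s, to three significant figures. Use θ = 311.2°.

ω = 24.45 rad/s
Crank pin A relative to C: A = (d + r cosθ, r sinθ); lever angle φ = atan2(r sinθ, d + r cosθ).
Differentiating tanφ: φ̇ = rω(d cosθ + r)/(d² + r² + 2dr cosθ).
d² + r² + 2dr cosθ = |CA|² = 0.0769655 m²;  d cosθ + r = +0.22207 m.
|ω_lever| = |0.0765·24.45·+0.22207| / 0.0769655 = 5.3968 rad/s.

5.40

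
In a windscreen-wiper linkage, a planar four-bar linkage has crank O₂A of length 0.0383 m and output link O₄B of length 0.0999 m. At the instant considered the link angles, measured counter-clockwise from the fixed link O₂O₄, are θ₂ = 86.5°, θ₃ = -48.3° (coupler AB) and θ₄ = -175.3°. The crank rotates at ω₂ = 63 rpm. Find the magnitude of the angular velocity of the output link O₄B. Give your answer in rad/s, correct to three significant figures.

ω₂ = 6.597 rad/s (from 63 rpm).
Differentiating the loop-closure r₂e^{iθ₂}+r₃e^{iθ₃}=r₁+r₄e^{iθ₄} gives r₂ω₂e^{iθ₂}+r₃ω₃e^{iθ₃}=r₄ω₄e^{iθ₄}.
Eliminating the other unknown: ω₄ = r₂ω₂ sin(θ₂−θ₃) / [r₄ sin(θ₄−θ₃)].
Numerator sine = +0.70957; denominator sine = -0.79864.
Result = 0.0383·6.597·(+0.70957) / (0.0999·(-0.79864)) = -2.2472 rad/s; magnitude 2.2472 rad/s.

2.25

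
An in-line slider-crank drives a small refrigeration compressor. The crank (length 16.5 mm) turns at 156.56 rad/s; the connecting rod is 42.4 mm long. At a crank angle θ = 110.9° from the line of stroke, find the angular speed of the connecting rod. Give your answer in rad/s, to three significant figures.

23.3

ω = 156.6 rad/s
The rod makes angle φ with the slider axis where L sinφ = r sinθ; differentiating, L cosφ·φ̇ = r ω cosθ.
L cosφ = √(L² − r² sin²θ) = 0.039499 m.
|ω_rod| = r ω |cosθ| / √(L² − r² sin²θ) = 0.0165·156.6·0.35674/0.039499 = 23.331 rad/s.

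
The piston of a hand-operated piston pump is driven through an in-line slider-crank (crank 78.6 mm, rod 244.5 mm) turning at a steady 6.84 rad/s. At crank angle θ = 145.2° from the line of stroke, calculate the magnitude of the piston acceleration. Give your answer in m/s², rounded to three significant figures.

ω = 6.84 rad/s
x(θ) = r cosθ + √(L² − r² sin²θ); with ω constant, a = ω²·d²x/dθ².
d²x/dθ² = −r cosθ − r²(cos2θ)/√u − r⁴ sin²2θ/(4u^{3/2}),  u = L² − r² sin²θ = 0.057768 m².
Substituting r = 0.0786 m, L = 0.2445 m, θ = 145.2°: d²x/dθ² = +0.054979 m.
a = ω²·d²x/dθ² = (6.84)²·(+0.054979) = +2.5722 m/s²;  |a| = 2.5722 m/s².

2.57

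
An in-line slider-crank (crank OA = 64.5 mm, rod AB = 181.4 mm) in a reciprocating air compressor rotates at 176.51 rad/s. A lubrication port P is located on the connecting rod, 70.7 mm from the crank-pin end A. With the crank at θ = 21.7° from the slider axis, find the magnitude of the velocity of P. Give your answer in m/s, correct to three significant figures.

8.02

ω = 176.5 rad/s.  Crank-pin speed |V_A| = rω = 11.385 m/s, perpendicular to OA.
Rod angle: sinφ = −(r/L) sinθ ⇒ φ = -7.555°; ω_rod = −rω cosθ/√(L²−r²sin²θ) = -58.824 rad/s.
V_P = V_A + ω_rod × AP, with AP = 0.0707 m along the rod.
Components: V_Px = −rω sinθ − a·ω_rod·sinφ = -4.7563 m/s;  V_Py = rω cosθ + a·ω_rod·cosφ = +6.4553 m/s.
|V_P| = √(V_Px² + V_Py²) = 8.0183 m/s.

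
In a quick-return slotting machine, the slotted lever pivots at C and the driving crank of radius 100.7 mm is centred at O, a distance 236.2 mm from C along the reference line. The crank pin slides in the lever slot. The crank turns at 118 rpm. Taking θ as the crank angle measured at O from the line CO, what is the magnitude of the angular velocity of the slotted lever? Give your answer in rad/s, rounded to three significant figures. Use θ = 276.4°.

ω = 12.36 rad/s (from 118 rpm).
Crank pin A relative to C: A = (d + r cosθ, r sinθ); lever angle φ = atan2(r sinθ, d + r cosθ).
Differentiating tanφ: φ̇ = rω(d cosθ + r)/(d² + r² + 2dr cosθ).
d² + r² + 2dr cosθ = |CA|² = 0.0712336 m²;  d cosθ + r = +0.12703 m.
|ω_lever| = |0.1007·12.36·+0.12703| / 0.0712336 = 2.219 rad/s.

2.22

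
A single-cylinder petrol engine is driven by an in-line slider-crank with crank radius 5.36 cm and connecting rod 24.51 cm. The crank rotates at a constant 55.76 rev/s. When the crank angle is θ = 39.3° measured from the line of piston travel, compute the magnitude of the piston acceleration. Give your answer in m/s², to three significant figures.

ω = 2π·55.8 = 350.4 rad/s
x(θ) = r cosθ + √(L² − r² sin²θ); with ω constant, a = ω²·d²x/dθ².
d²x/dθ² = −r cosθ − r²(cos2θ)/√u − r⁴ sin²2θ/(4u^{3/2}),  u = L² − r² sin²θ = 0.0589215 m².
Substituting r = 0.0536 m, L = 0.2451 m, θ = 39.3°: d²x/dθ² = -0.043956 m.
a = ω²·d²x/dθ² = (350.4)²·(-0.043956) = -5395.4 m/s²;  |a| = 5395.4 m/s².

5400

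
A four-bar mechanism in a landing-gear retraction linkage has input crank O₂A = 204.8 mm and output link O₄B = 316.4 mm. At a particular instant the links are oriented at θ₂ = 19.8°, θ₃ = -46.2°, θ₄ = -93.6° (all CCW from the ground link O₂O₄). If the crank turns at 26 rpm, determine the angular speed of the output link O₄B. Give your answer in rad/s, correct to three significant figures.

ω₂ = 2.723 rad/s (from 26 rpm).
Differentiating the loop-closure r₂e^{iθ₂}+r₃e^{iθ₃}=r₁+r₄e^{iθ₄} gives r₂ω₂e^{iθ₂}+r₃ω₃e^{iθ₃}=r₄ω₄e^{iθ₄}.
Eliminating the other unknown: ω₄ = r₂ω₂ sin(θ₂−θ₃) / [r₄ sin(θ₄−θ₃)].
Numerator sine = +0.91355; denominator sine = -0.73610.
Result = 0.2048·2.723·(+0.91355) / (0.3164·(-0.73610)) = -2.1872 rad/s; magnitude 2.1872 rad/s.

2.19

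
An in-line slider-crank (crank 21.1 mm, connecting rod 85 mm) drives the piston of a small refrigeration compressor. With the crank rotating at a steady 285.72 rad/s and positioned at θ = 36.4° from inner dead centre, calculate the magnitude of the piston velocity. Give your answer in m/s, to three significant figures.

4.30

ω = 285.7 rad/s
For an in-line slider-crank, x = r cosθ + √(L² − r² sin²θ), so v = −rω sinθ·[1 + r cosθ/√(L² − r² sin²θ)].
With r = 0.0211 m, L = 0.085 m, θ = 36.4°: √(L² − r² sin²θ) = 0.084073 m.
v = −0.0211·285.7·0.59342·[1 + 0.0211·0.80489/0.084073] = -4.3002 m/s.
|v| = 4.3002 m/s.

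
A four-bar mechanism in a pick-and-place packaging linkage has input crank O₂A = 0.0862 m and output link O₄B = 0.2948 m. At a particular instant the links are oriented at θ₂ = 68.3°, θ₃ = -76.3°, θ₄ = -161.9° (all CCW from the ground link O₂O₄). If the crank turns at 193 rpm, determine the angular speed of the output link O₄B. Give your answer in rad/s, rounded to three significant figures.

3.43

ω₂ = 20.21 rad/s (from 193 rpm).
Differentiating the loop-closure r₂e^{iθ₂}+r₃e^{iθ₃}=r₁+r₄e^{iθ₄} gives r₂ω₂e^{iθ₂}+r₃ω₃e^{iθ₃}=r₄ω₄e^{iθ₄}.
Eliminating the other unknown: ω₄ = r₂ω₂ sin(θ₂−θ₃) / [r₄ sin(θ₄−θ₃)].
Numerator sine = +0.57928; denominator sine = -0.99705.
Result = 0.0862·20.21·(+0.57928) / (0.2948·(-0.99705)) = -3.4335 rad/s; magnitude 3.4335 rad/s.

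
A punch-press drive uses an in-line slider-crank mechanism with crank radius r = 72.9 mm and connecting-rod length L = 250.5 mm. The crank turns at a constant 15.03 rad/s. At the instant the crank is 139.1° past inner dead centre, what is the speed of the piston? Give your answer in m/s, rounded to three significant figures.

ω = 15.03 rad/s
For an in-line slider-crank, x = r cosθ + √(L² − r² sin²θ), so v = −rω sinθ·[1 + r cosθ/√(L² − r² sin²θ)].
With r = 0.0729 m, L = 0.2505 m, θ = 139.1°: √(L² − r² sin²θ) = 0.24591 m.
v = −0.0729·15.03·0.65474·[1 + 0.0729·-0.75585/0.24591] = -0.55664 m/s.
|v| = 0.55664 m/s.

0.557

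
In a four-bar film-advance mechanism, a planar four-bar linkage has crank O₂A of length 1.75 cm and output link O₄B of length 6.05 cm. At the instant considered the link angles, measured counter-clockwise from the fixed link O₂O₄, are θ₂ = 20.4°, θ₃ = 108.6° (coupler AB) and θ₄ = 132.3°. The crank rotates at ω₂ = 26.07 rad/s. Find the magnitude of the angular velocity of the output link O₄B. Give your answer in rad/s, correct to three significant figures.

ω₂ = 26.07 rad/s
Differentiating the loop-closure r₂e^{iθ₂}+r₃e^{iθ₃}=r₁+r₄e^{iθ₄} gives r₂ω₂e^{iθ₂}+r₃ω₃e^{iθ₃}=r₄ω₄e^{iθ₄}.
Eliminating the other unknown: ω₄ = r₂ω₂ sin(θ₂−θ₃) / [r₄ sin(θ₄−θ₃)].
Numerator sine = -0.99951; denominator sine = +0.40195.
Result = 0.0175·26.07·(-0.99951) / (0.0605·(+0.40195)) = -18.752 rad/s; magnitude 18.752 rad/s.

18.8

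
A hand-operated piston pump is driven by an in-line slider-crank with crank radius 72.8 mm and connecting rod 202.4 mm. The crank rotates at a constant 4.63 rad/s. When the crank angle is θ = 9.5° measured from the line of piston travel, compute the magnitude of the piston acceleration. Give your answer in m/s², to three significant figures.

ω = 4.63 rad/s
x(θ) = r cosθ + √(L² − r² sin²θ); with ω constant, a = ω²·d²x/dθ².
d²x/dθ² = −r cosθ − r²(cos2θ)/√u − r⁴ sin²2θ/(4u^{3/2}),  u = L² − r² sin²θ = 0.0408214 m².
Substituting r = 0.0728 m, L = 0.2024 m, θ = 9.5°: d²x/dθ² = -0.096694 m.
a = ω²·d²x/dθ² = (4.63)²·(-0.096694) = -2.0728 m/s²;  |a| = 2.0728 m/s².

2.07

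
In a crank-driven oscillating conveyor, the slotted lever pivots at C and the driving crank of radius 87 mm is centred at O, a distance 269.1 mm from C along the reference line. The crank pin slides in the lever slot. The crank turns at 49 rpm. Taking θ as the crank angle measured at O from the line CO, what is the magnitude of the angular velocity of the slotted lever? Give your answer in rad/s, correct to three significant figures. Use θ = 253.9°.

ω = 5.131 rad/s (from 49 rpm).
Crank pin A relative to C: A = (d + r cosθ, r sinθ); lever angle φ = atan2(r sinθ, d + r cosθ).
Differentiating tanφ: φ̇ = rω(d cosθ + r)/(d² + r² + 2dr cosθ).
d² + r² + 2dr cosθ = |CA|² = 0.066999 m²;  d cosθ + r = +0.012375 m.
|ω_lever| = |0.087·5.131·+0.012375| / 0.066999 = 0.082453 rad/s.

0.0825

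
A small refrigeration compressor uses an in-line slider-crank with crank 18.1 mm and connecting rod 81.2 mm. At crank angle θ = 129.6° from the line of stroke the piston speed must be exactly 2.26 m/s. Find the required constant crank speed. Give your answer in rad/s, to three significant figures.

189

For an in-line slider-crank, |v_piston| = rω|sinθ|·[1 + r cosθ/√(L² − r² sin²θ)].
With r = 0.0181 m, L = 0.0812 m, θ = 129.6°: the bracketed kinematic factor |dx/dθ| = 0.011935 m.
ω = v/|dx/dθ| = 2.26/0.011935 = 189.36 rad/s.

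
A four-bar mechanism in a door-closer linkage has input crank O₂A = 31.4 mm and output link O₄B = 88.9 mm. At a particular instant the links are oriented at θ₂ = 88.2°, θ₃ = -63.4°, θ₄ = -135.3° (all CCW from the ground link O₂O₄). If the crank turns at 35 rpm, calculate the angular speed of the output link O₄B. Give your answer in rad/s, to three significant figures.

ω₂ = 3.665 rad/s (from 35 rpm).
Differentiating the loop-closure r₂e^{iθ₂}+r₃e^{iθ₃}=r₁+r₄e^{iθ₄} gives r₂ω₂e^{iθ₂}+r₃ω₃e^{iθ₃}=r₄ω₄e^{iθ₄}.
Eliminating the other unknown: ω₄ = r₂ω₂ sin(θ₂−θ₃) / [r₄ sin(θ₄−θ₃)].
Numerator sine = +0.47562; denominator sine = -0.95052.
Result = 0.0314·3.665·(+0.47562) / (0.0889·(-0.95052)) = -0.64778 rad/s; magnitude 0.64778 rad/s.

0.648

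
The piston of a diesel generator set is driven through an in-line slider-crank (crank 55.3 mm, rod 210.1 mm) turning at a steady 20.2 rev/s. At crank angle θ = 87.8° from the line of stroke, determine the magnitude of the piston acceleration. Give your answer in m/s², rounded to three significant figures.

208

ω = 2π·20.2 = 126.9 rad/s
x(θ) = r cosθ + √(L² − r² sin²θ); with ω constant, a = ω²·d²x/dθ².
d²x/dθ² = −r cosθ − r²(cos2θ)/√u − r⁴ sin²2θ/(4u^{3/2}),  u = L² − r² sin²θ = 0.0410884 m².
Substituting r = 0.0553 m, L = 0.2101 m, θ = 87.8°: d²x/dθ² = +0.012918 m.
a = ω²·d²x/dθ² = (126.9)²·(+0.012918) = +208.09 m/s²;  |a| = 208.09 m/s².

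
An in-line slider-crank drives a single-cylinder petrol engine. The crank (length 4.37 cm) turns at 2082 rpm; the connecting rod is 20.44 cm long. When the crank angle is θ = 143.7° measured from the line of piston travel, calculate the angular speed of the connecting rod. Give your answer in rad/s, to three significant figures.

ω = 218 rad/s (converted from 2082 rpm).
The rod makes angle φ with the slider axis where L sinφ = r sinθ; differentiating, L cosφ·φ̇ = r ω cosθ.
L cosφ = √(L² − r² sin²θ) = 0.20276 m.
|ω_rod| = r ω |cosθ| / √(L² − r² sin²θ) = 0.0437·218·0.80593/0.20276 = 37.872 rad/s.

37.9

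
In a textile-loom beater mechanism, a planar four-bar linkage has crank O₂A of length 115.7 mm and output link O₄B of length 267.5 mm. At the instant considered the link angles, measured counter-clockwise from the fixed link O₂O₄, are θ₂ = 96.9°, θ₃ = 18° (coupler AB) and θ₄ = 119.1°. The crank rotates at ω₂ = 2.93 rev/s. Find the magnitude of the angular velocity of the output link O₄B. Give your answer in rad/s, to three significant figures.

7.96

ω₂ = 18.41 rad/s (from 2.93 rev/s).
Differentiating the loop-closure r₂e^{iθ₂}+r₃e^{iθ₃}=r₁+r₄e^{iθ₄} gives r₂ω₂e^{iθ₂}+r₃ω₃e^{iθ₃}=r₄ω₄e^{iθ₄}.
Eliminating the other unknown: ω₄ = r₂ω₂ sin(θ₂−θ₃) / [r₄ sin(θ₄−θ₃)].
Numerator sine = +0.98129; denominator sine = +0.98129.
Result = 0.1157·18.41·(+0.98129) / (0.2675·(+0.98129)) = +7.9626 rad/s; magnitude 7.9626 rad/s.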